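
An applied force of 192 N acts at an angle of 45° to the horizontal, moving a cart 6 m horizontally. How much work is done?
W = F·d·cosθ = (192)(6)cos(45°) = 814.6 J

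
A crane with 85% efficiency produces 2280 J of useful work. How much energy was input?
W_in = W_out/η = 2280/0.85 = 2682 J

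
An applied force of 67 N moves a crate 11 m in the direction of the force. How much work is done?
W = F·d = (67)(11) = 737.0 J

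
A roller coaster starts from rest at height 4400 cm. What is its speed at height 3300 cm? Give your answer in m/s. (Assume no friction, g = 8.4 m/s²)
Convert to SI: h₁−h₂ = 11.0 m
mgh₁ = mgh₂ + ½mv² ⇒ v = √(2g(h₁−h₂)) = √(2·8.4·11.0) = 13.59 m/s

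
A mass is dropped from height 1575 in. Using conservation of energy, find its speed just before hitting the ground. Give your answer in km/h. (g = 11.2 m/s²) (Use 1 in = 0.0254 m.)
Convert to SI: h = 40.005 m
mgh = ½mv² ⇒ v = √(2gh) = √(2·11.2·40.005) = 29.9351 m/s = 107.8 km/h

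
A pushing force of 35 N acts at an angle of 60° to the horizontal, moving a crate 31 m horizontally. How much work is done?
W = F·d·cosθ = (35)(31)cos(60°) = 542.5 J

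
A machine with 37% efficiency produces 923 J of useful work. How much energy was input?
W_in = W_out/η = 923/0.37 = 2495 J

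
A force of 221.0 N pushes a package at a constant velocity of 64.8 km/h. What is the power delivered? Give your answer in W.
Convert to SI: F = 221.0 N, v = 18.0 m/s
P = Fv = (221.0)(18.0) = 3978 W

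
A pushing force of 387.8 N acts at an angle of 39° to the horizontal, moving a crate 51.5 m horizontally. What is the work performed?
W = F·d·cosθ = (387.8)(51.5)cos(39°) = 15520 J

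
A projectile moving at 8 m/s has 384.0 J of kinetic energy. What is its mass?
m = 2·KE/v² = 2·384.0/(8)² = 12.0 kg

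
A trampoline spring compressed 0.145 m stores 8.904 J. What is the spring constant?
k = 2·PE/x² = 2·8.904/(0.145)² = 847.0 N/m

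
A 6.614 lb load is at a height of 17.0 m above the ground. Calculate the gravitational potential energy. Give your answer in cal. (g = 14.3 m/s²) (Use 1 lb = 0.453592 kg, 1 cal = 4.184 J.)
Convert to SI: m = 3.00006 kg, h = 17.0 m
PE = mgh = (3.00006)(14.3)(17.0) = 729.314 J = 174.3 cal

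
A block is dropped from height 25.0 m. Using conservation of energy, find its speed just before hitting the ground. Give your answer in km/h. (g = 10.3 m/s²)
mgh = ½mv² ⇒ v = √(2gh) = √(2·10.3·25.0) = 22.6936 m/s = 81.7 km/h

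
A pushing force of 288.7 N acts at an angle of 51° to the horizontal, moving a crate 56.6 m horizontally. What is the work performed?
W = F·d·cosθ = (288.7)(56.6)cos(51°) = 10280 J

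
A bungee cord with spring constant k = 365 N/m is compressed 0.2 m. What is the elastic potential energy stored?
PE = ½kx² = ½(365)(0.2)² = 7.3 J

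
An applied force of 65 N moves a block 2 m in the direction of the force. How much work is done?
W = F·d = (65)(2) = 130.0 J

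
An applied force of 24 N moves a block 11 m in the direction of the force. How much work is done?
W = F·d = (24)(11) = 264.0 J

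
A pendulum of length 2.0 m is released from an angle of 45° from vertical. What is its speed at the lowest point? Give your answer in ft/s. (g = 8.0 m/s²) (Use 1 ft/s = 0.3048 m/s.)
h = L(1 − cosθ) = 2.0(1 − cos45°) = 0.585786 m
v = √(2gh) = √(2·8.0·0.585786) = 3.06147 m/s = 10.04 ft/s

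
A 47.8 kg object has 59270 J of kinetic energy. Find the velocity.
v = √(2·KE/m) = √(2·59270/47.8) = 49.8 m/s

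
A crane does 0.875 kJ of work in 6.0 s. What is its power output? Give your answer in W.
Convert to SI: W = 875.0 J, t = 6.0 s
P = W/t = 875.0/6.0 = 145.8 W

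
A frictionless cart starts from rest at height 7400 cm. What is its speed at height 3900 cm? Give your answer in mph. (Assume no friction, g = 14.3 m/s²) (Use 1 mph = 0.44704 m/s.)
Convert to SI: h₁−h₂ = 35.0 m
mgh₁ = mgh₂ + ½mv² ⇒ v = √(2g(h₁−h₂)) = √(2·14.3·35.0) = 31.6386 m/s = 70.77 mph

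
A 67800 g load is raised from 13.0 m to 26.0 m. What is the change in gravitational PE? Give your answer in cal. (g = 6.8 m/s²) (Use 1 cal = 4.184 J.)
Convert to SI: m = 67.8 kg, Δh = 13.0 m
ΔPE = mgΔh = (67.8)(6.8)(13.0) = 5993.52 J = 1432 cal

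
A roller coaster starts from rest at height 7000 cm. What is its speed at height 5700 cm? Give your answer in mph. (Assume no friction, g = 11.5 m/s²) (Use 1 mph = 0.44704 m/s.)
Convert to SI: h₁−h₂ = 13.0 m
mgh₁ = mgh₂ + ½mv² ⇒ v = √(2g(h₁−h₂)) = √(2·11.5·13.0) = 17.2916 m/s = 38.68 mph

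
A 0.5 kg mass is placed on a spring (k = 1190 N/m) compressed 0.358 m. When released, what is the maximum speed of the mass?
½kx² = ½mv² ⇒ v = x√(k/m) = (0.358)√(1190/0.5) = 17.47 m/s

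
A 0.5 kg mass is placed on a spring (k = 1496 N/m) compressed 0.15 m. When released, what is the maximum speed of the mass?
½kx² = ½mv² ⇒ v = x√(k/m) = (0.15)√(1496/0.5) = 8.205 m/s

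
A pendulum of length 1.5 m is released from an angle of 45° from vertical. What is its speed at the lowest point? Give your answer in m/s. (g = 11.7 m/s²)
h = L(1 − cosθ) = 1.5(1 − cos45°) = 0.43934 m
v = √(2gh) = √(2·11.7·0.43934) = 3.206 m/s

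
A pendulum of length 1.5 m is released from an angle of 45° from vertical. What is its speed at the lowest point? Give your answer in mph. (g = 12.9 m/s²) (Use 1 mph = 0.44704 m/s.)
h = L(1 − cosθ) = 1.5(1 − cos45°) = 0.43934 m
v = √(2gh) = √(2·12.9·0.43934) = 3.36674 m/s = 7.531 mph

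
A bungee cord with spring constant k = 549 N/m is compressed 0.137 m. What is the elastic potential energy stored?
PE = ½kx² = ½(549)(0.137)² = 5.152 J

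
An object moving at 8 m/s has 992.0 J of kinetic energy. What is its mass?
m = 2·KE/v² = 2·992.0/(8)² = 31.0 kg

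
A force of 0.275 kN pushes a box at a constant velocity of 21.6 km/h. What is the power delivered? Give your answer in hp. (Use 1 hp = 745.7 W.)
Convert to SI: F = 275.0 N, v = 6.0 m/s
P = Fv = (275.0)(6.0) = 1650.0 W = 2.213 hp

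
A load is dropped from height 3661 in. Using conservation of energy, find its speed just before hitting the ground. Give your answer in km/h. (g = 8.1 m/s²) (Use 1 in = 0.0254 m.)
Convert to SI: h = 92.9894 m
mgh = ½mv² ⇒ v = √(2gh) = √(2·8.1·92.9894) = 38.8127 m/s = 139.7 km/h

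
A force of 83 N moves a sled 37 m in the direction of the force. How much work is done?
W = F·d = (83)(37) = 3071 J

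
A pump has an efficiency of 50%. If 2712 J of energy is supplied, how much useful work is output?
W_out = η·W_in = 0.5·2712 = 1356.0 J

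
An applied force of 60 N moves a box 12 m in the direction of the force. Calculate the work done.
W = F·d = (60)(12) = 720.0 J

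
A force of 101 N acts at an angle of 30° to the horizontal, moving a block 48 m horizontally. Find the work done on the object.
W = F·d·cosθ = (101)(48)cos(30°) = 4198 J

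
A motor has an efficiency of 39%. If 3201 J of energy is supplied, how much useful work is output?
W_out = η·W_in = 0.39·3201 = 1248.39 J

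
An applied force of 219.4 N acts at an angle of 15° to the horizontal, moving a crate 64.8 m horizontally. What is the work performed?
W = F·d·cosθ = (219.4)(64.8)cos(15°) = 13730 J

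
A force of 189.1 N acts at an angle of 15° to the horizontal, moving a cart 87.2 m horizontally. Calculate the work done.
W = F·d·cosθ = (189.1)(87.2)cos(15°) = 15930 J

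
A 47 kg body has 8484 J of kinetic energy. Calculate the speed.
v = √(2·KE/m) = √(2·8484/47) = 19.0 m/s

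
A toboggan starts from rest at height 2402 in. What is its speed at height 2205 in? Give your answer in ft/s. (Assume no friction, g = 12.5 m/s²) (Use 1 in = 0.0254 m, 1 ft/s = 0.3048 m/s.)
Convert to SI: h₁−h₂ = 5.0038 m
mgh₁ = mgh₂ + ½mv² ⇒ v = √(2g(h₁−h₂)) = √(2·12.5·5.0038) = 11.1846 m/s = 36.69 ft/s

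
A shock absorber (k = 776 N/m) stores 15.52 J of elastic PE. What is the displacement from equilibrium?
x = √(2·PE/k) = √(2·15.52/776) = 0.2 m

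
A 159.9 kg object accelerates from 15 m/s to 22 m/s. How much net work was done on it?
W = ΔKE = ½m(v₂² − v₁²) = ½(159.9)(22² − 15²) = 20707.05 J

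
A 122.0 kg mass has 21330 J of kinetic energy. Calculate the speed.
v = √(2·KE/m) = √(2·21330/122.0) = 18.7 m/s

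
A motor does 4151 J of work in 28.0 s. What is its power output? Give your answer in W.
P = W/t = 4151.0/28.0 = 148.3 W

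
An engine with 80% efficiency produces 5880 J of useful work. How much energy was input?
W_in = W_out/η = 5880/0.8 = 7350 J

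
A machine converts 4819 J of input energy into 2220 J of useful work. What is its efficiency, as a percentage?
η = W_out/W_in = 2220/4819 = 46.07%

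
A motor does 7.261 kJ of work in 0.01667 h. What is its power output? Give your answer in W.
Convert to SI: W = 7261.0 J, t = 60.012 s
P = W/t = 7261.0/60.012 = 121.0 W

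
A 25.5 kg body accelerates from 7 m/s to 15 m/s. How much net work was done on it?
W = ΔKE = ½m(v₂² − v₁²) = ½(25.5)(15² − 7²) = 2244.0 J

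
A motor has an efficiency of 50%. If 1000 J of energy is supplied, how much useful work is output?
W_out = η·W_in = 0.5·1000 = 500.0 J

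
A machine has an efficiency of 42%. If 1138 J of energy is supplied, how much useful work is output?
W_out = η·W_in = 0.42·1138 = 477.96 J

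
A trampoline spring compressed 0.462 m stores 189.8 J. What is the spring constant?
k = 2·PE/x² = 2·189.8/(0.462)² = 1778 N/m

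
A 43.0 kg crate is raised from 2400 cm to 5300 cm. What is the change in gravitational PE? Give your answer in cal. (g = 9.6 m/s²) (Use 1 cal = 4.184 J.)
Convert to SI: m = 43.0 kg, Δh = 29.0 m
ΔPE = mgΔh = (43.0)(9.6)(29.0) = 11971.2 J = 2861 cal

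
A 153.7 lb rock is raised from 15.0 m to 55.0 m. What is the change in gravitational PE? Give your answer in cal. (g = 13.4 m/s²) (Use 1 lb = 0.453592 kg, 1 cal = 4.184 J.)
Convert to SI: m = 69.7171 kg, Δh = 40.0 m
ΔPE = mgΔh = (69.7171)(13.4)(40.0) = 37368.4 J = 8931 cal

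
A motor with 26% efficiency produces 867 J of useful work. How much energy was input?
W_in = W_out/η = 867/0.26 = 3335 J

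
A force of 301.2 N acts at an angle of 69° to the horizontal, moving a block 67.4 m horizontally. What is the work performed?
W = F·d·cosθ = (301.2)(67.4)cos(69°) = 7275 J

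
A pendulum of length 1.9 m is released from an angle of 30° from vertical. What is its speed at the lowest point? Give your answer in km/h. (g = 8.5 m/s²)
h = L(1 − cosθ) = 1.9(1 − cos30°) = 0.254552 m
v = √(2gh) = √(2·8.5·0.254552) = 2.08024 m/s = 7.489 km/h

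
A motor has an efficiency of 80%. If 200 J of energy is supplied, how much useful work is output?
W_out = η·W_in = 0.8·200 = 160.0 J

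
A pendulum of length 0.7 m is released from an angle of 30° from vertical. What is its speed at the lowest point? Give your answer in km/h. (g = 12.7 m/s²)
h = L(1 − cosθ) = 0.7(1 − cos30°) = 0.0937822 m
v = √(2gh) = √(2·12.7·0.0937822) = 1.5434 m/s = 5.556 km/h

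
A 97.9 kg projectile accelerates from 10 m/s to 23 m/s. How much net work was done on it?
W = ΔKE = ½m(v₂² − v₁²) = ½(97.9)(23² − 10²) = 20999.55 J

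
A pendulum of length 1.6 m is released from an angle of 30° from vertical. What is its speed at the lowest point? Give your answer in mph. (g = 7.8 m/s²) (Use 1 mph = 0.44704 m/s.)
h = L(1 − cosθ) = 1.6(1 − cos30°) = 0.214359 m
v = √(2gh) = √(2·7.8·0.214359) = 1.82866 m/s = 4.091 mph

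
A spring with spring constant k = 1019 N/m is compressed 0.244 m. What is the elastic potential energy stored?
PE = ½kx² = ½(1019)(0.244)² = 30.33 J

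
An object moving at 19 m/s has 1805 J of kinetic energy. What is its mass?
m = 2·KE/v² = 2·1805/(19)² = 10.0 kg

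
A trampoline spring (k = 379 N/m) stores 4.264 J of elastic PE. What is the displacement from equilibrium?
x = √(2·PE/k) = √(2·4.264/379) = 0.15 m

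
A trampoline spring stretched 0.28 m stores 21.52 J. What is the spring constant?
k = 2·PE/x² = 2·21.52/(0.28)² = 549.0 N/m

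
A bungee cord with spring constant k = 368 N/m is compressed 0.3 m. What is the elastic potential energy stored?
PE = ½kx² = ½(368)(0.3)² = 16.56 J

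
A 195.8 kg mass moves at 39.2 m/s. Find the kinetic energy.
KE = ½mv² = ½(195.8)(39.2)² = 150400 J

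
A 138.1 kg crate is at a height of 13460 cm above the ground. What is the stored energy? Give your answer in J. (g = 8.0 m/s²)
Convert to SI: m = 138.1 kg, h = 134.6 m
PE = mgh = (138.1)(8.0)(134.6) = 148700 J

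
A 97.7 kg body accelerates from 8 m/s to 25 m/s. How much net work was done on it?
W = ΔKE = ½m(v₂² − v₁²) = ½(97.7)(25² − 8²) = 27404.85 J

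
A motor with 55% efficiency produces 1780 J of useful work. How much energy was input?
W_in = W_out/η = 1780/0.55 = 3236 J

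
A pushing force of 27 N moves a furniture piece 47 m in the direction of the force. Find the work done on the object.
W = F·d = (27)(47) = 1269 J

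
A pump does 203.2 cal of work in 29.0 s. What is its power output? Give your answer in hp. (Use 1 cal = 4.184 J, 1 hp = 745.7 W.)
Convert to SI: W = 850.189 J, t = 29.0 s
P = W/t = 850.189/29.0 = 29.3169 W = 0.03931 hp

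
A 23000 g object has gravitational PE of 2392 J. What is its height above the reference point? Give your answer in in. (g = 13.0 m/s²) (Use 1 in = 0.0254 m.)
Convert to SI: m = 23.0 kg, PE = 2392.0 J
h = PE/(mg) = 2392.0/(23.0·13.0) = 8.0 m = 315.0 in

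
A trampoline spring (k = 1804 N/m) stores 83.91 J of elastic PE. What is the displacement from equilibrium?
x = √(2·PE/k) = √(2·83.91/1804) = 0.305 m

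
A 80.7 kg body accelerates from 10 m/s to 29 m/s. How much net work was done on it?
W = ΔKE = ½m(v₂² − v₁²) = ½(80.7)(29² − 10²) = 29899.35 J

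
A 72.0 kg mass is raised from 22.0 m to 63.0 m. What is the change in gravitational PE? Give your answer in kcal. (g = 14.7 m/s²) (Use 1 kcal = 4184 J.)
ΔPE = mgΔh = (72.0)(14.7)(41.0) = 43394.4 J = 10.37 kcal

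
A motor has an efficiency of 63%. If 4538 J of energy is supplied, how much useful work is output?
W_out = η·W_in = 0.63·4538 = 2858.94 J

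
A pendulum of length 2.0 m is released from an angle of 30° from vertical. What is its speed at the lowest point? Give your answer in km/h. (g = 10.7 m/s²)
h = L(1 − cosθ) = 2.0(1 − cos30°) = 0.267949 m
v = √(2gh) = √(2·10.7·0.267949) = 2.3946 m/s = 8.621 km/h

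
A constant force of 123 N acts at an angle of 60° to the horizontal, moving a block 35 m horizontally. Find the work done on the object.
W = F·d·cosθ = (123)(35)cos(60°) = 2153 J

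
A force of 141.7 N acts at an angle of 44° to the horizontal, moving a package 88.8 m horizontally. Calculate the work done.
W = F·d·cosθ = (141.7)(88.8)cos(44°) = 9051 J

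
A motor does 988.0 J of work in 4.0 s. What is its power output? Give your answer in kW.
P = W/t = 988.0/4.0 = 247.0 W = 0.247 kW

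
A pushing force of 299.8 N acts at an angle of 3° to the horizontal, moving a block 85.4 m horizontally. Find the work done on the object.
W = F·d·cosθ = (299.8)(85.4)cos(3°) = 25570 J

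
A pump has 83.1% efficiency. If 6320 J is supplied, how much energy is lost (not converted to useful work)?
W_lost = W_in(1 − η) = 6320·(1 − 0.831) = 1068 J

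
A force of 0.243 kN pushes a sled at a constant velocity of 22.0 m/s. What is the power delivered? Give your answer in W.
Convert to SI: F = 243.0 N, v = 22.0 m/s
P = Fv = (243.0)(22.0) = 5346 W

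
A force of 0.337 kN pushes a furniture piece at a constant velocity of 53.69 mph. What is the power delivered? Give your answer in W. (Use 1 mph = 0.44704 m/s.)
Convert to SI: F = 337.0 N, v = 24.0016 m/s
P = Fv = (337.0)(24.0016) = 8089 W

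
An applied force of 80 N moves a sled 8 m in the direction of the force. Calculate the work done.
W = F·d = (80)(8) = 640.0 J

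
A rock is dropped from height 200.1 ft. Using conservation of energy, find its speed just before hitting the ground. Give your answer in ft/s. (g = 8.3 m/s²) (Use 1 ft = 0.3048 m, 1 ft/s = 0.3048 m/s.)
Convert to SI: h = 60.9905 m
mgh = ½mv² ⇒ v = √(2gh) = √(2·8.3·60.9905) = 31.8189 m/s = 104.4 ft/s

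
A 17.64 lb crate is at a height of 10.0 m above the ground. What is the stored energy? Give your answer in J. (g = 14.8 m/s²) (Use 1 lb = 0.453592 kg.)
Convert to SI: m = 8.00136 kg, h = 10.0 m
PE = mgh = (8.00136)(14.8)(10.0) = 1184 J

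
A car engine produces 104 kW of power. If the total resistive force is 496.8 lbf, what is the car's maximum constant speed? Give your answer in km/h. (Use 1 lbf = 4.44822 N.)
Convert to SI: F = 2209.88 N
P = Fv ⇒ v = P/F = 104000 W/2209.88 N = 47.0615 m/s = 169.4 km/h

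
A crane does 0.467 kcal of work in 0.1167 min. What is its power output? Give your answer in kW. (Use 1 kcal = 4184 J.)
Convert to SI: W = 1953.93 J, t = 7.002 s
P = W/t = 1953.93/7.002 = 279.053 W = 0.2791 kW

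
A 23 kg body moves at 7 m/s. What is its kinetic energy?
KE = ½mv² = ½(23)(7)² = 563.5 J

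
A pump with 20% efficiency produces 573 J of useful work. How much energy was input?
W_in = W_out/η = 573/0.2 = 2865 J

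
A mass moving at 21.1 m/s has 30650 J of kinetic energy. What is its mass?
m = 2·KE/v² = 2·30650/(21.1)² = 137.7 kg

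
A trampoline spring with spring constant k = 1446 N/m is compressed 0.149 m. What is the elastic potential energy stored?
PE = ½kx² = ½(1446)(0.149)² = 16.05 J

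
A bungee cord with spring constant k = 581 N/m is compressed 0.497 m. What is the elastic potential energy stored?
PE = ½kx² = ½(581)(0.497)² = 71.76 J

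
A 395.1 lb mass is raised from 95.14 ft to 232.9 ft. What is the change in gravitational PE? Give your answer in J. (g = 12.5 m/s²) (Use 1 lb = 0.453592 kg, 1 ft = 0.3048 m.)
Convert to SI: m = 179.214 kg, Δh = 41.9892 m
ΔPE = mgΔh = (179.214)(12.5)(41.9892) = 94060 J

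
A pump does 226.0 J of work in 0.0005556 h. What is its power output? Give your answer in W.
Convert to SI: W = 226.0 J, t = 2.00016 s
P = W/t = 226.0/2.00016 = 113.0 W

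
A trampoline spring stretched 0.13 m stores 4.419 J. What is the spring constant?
k = 2·PE/x² = 2·4.419/(0.13)² = 523.0 N/m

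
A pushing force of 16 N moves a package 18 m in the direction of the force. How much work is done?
W = F·d = (16)(18) = 288.0 J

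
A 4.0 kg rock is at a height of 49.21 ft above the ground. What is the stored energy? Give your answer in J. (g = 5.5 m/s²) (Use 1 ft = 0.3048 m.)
Convert to SI: m = 4.0 kg, h = 14.9992 m
PE = mgh = (4.0)(5.5)(14.9992) = 330.0 J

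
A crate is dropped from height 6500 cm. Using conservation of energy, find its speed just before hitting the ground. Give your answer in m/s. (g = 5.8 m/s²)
Convert to SI: h = 65.0 m
mgh = ½mv² ⇒ v = √(2gh) = √(2·5.8·65.0) = 27.46 m/s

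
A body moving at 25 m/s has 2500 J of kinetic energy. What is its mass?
m = 2·KE/v² = 2·2500/(25)² = 8.0 kg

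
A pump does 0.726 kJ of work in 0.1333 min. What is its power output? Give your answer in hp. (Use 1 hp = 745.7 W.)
Convert to SI: W = 726.0 J, t = 7.998 s
P = W/t = 726.0/7.998 = 90.7727 W = 0.1217 hp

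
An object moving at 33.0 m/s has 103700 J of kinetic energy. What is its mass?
m = 2·KE/v² = 2·103700/(33.0)² = 190.4 kg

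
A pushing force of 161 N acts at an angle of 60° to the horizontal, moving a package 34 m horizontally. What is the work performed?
W = F·d·cosθ = (161)(34)cos(60°) = 2737 J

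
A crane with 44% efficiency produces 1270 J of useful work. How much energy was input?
W_in = W_out/η = 1270/0.44 = 2886 J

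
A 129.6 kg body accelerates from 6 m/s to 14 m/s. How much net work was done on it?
W = ΔKE = ½m(v₂² − v₁²) = ½(129.6)(14² − 6²) = 10368.0 J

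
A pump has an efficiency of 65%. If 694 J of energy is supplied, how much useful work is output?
W_out = η·W_in = 0.65·694 = 451.1 J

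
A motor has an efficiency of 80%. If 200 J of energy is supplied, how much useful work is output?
W_out = η·W_in = 0.8·200 = 160.0 J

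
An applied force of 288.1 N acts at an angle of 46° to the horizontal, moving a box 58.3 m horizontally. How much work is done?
W = F·d·cosθ = (288.1)(58.3)cos(46°) = 11670 J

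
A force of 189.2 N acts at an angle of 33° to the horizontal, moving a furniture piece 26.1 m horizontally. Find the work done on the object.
W = F·d·cosθ = (189.2)(26.1)cos(33°) = 4141 J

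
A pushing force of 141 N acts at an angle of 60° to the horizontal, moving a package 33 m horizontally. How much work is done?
W = F·d·cosθ = (141)(33)cos(60°) = 2327 J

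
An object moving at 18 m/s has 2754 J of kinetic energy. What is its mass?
m = 2·KE/v² = 2·2754/(18)² = 17.0 kg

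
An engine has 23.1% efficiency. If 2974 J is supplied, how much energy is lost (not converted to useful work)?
W_lost = W_in(1 − η) = 2974·(1 − 0.231) = 2287 J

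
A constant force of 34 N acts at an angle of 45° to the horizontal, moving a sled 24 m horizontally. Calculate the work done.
W = F·d·cosθ = (34)(24)cos(45°) = 577.0 J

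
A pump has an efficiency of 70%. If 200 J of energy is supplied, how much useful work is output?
W_out = η·W_in = 0.7·200 = 140.0 J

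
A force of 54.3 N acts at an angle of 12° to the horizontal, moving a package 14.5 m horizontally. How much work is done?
W = F·d·cosθ = (54.3)(14.5)cos(12°) = 770.1 J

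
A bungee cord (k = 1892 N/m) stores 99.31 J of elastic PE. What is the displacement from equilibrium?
x = √(2·PE/k) = √(2·99.31/1892) = 0.324 m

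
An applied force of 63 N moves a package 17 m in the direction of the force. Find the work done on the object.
W = F·d = (63)(17) = 1071 J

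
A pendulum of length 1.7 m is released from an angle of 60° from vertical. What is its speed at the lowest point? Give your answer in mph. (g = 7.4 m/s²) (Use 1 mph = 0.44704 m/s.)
h = L(1 − cosθ) = 1.7(1 − cos60°) = 0.85 m
v = √(2gh) = √(2·7.4·0.85) = 3.54683 m/s = 7.934 mph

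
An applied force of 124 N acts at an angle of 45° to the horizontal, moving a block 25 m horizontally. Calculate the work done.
W = F·d·cosθ = (124)(25)cos(45°) = 2192 J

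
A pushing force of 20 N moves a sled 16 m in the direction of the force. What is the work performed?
W = F·d = (20)(16) = 320.0 J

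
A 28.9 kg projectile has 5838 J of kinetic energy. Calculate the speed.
v = √(2·KE/m) = √(2·5838/28.9) = 20.1 m/s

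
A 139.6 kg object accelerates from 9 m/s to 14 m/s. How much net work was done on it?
W = ΔKE = ½m(v₂² − v₁²) = ½(139.6)(14² − 9²) = 8027.0 J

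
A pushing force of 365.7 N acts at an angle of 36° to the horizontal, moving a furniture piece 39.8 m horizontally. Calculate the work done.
W = F·d·cosθ = (365.7)(39.8)cos(36°) = 11780 J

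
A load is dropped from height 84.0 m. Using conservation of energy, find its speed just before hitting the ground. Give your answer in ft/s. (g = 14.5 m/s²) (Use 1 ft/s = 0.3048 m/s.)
mgh = ½mv² ⇒ v = √(2gh) = √(2·14.5·84.0) = 49.3559 m/s = 161.9 ft/s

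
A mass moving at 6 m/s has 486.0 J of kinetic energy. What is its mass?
m = 2·KE/v² = 2·486.0/(6)² = 27.0 kg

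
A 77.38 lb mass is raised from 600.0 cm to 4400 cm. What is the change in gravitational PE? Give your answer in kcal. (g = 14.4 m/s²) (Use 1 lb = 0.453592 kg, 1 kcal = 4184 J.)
Convert to SI: m = 35.0989 kg, Δh = 38.0 m
ΔPE = mgΔh = (35.0989)(14.4)(38.0) = 19206.1 J = 4.59 kcal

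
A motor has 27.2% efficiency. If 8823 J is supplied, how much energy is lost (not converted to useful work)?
W_lost = W_in(1 − η) = 8823·(1 − 0.272) = 6423 J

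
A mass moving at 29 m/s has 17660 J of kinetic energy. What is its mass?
m = 2·KE/v² = 2·17660/(29)² = 42.0 kg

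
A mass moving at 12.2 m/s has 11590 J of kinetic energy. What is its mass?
m = 2·KE/v² = 2·11590/(12.2)² = 155.7 kg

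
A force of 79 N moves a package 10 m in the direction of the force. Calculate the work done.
W = F·d = (79)(10) = 790.0 J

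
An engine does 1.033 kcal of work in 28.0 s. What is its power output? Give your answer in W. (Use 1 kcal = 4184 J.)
Convert to SI: W = 4322.07 J, t = 28.0 s
P = W/t = 4322.07/28.0 = 154.4 W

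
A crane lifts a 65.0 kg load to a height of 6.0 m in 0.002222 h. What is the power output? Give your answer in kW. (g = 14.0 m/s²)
Convert to SI: m = 65.0 kg, h = 6.0 m, t = 7.9992 s
P = mgh/t = (65.0)(14.0)(6.0)/7.9992 = 682.568 W = 0.6826 kW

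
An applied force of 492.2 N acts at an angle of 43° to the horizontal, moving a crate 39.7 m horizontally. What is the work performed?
W = F·d·cosθ = (492.2)(39.7)cos(43°) = 14290 J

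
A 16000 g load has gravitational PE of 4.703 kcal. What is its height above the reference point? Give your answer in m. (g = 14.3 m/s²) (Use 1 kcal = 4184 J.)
Convert to SI: m = 16.0 kg, PE = 19677.4 J
h = PE/(mg) = 19677.4/(16.0·14.3) = 86.0 m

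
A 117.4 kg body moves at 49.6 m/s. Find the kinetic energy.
KE = ½mv² = ½(117.4)(49.6)² = 144400 J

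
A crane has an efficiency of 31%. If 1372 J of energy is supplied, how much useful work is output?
W_out = η·W_in = 0.31·1372 = 425.32 J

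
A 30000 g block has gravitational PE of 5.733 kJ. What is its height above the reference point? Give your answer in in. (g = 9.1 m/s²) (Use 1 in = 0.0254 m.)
Convert to SI: m = 30.0 kg, PE = 5733.0 J
h = PE/(mg) = 5733.0/(30.0·9.1) = 21.0 m = 826.8 in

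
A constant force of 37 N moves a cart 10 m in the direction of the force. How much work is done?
W = F·d = (37)(10) = 370.0 J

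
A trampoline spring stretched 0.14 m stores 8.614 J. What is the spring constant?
k = 2·PE/x² = 2·8.614/(0.14)² = 879.0 N/m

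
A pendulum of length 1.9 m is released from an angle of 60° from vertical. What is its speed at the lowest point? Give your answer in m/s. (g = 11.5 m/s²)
h = L(1 − cosθ) = 1.9(1 − cos60°) = 0.95 m
v = √(2gh) = √(2·11.5·0.95) = 4.674 m/s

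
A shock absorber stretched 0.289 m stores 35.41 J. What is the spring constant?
k = 2·PE/x² = 2·35.41/(0.289)² = 847.9 N/m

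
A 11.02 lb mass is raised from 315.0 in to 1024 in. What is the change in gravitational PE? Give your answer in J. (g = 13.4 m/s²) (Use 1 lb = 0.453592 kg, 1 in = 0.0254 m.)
Convert to SI: m = 4.99858 kg, Δh = 18.0086 m
ΔPE = mgΔh = (4.99858)(13.4)(18.0086) = 1206 J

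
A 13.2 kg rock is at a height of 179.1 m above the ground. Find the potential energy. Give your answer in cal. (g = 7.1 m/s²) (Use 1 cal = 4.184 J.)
PE = mgh = (13.2)(7.1)(179.1) = 16785.3 J = 4012 cal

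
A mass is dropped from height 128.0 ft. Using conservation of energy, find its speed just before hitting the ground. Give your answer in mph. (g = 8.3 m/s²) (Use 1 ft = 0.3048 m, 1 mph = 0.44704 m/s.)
Convert to SI: h = 39.0144 m
mgh = ½mv² ⇒ v = √(2gh) = √(2·8.3·39.0144) = 25.4488 m/s = 56.93 mph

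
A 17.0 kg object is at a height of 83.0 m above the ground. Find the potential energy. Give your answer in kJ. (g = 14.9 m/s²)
PE = mgh = (17.0)(14.9)(83.0) = 21023.9 J = 21.02 kJ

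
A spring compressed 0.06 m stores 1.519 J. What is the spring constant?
k = 2·PE/x² = 2·1.519/(0.06)² = 843.9 N/m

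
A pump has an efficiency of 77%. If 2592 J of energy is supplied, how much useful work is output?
W_out = η·W_in = 0.77·2592 = 1995.84 J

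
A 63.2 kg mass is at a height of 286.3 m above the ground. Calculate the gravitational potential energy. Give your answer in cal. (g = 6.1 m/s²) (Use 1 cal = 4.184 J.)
PE = mgh = (63.2)(6.1)(286.3) = 110374 J = 26380 cal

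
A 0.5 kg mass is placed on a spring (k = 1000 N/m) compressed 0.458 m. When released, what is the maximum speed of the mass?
½kx² = ½mv² ⇒ v = x√(k/m) = (0.458)√(1000/0.5) = 20.48 m/s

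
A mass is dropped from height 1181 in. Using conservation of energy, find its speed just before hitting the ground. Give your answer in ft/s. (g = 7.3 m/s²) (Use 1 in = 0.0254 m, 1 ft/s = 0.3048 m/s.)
Convert to SI: h = 29.9974 m
mgh = ½mv² ⇒ v = √(2gh) = √(2·7.3·29.9974) = 20.9275 m/s = 68.66 ft/s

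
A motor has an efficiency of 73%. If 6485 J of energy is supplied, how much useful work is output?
W_out = η·W_in = 0.73·6485 = 4734.05 J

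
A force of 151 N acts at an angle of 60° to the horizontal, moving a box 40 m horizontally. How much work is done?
W = F·d·cosθ = (151)(40)cos(60°) = 3020 J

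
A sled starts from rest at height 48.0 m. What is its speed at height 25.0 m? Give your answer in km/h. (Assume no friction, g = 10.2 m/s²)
mgh₁ = mgh₂ + ½mv² ⇒ v = √(2g(h₁−h₂)) = √(2·10.2·23.0) = 21.661 m/s = 77.98 km/h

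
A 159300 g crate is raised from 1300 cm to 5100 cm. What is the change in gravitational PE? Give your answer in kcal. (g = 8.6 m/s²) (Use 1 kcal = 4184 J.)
Convert to SI: m = 159.3 kg, Δh = 38.0 m
ΔPE = mgΔh = (159.3)(8.6)(38.0) = 52059.2 J = 12.44 kcal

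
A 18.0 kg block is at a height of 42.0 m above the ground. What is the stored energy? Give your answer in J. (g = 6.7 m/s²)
PE = mgh = (18.0)(6.7)(42.0) = 5065 J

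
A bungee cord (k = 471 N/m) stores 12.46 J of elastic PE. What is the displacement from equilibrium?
x = √(2·PE/k) = √(2·12.46/471) = 0.23 m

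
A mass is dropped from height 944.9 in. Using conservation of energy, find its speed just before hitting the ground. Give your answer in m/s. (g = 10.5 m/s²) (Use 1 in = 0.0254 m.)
Convert to SI: h = 24.0005 m
mgh = ½mv² ⇒ v = √(2gh) = √(2·10.5·24.0005) = 22.45 m/s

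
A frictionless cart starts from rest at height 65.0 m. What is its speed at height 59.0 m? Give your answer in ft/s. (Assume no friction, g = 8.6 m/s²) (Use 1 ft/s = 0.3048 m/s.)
mgh₁ = mgh₂ + ½mv² ⇒ v = √(2g(h₁−h₂)) = √(2·8.6·6.0) = 10.1587 m/s = 33.33 ft/s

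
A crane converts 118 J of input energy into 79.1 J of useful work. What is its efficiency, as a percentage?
η = W_out/W_in = 79.1/118 = 67.03%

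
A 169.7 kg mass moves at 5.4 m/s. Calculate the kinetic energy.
KE = ½mv² = ½(169.7)(5.4)² = 2474 J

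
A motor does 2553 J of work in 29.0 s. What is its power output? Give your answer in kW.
P = W/t = 2553.0/29.0 = 88.0345 W = 0.08803 kW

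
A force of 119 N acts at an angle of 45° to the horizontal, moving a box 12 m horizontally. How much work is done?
W = F·d·cosθ = (119)(12)cos(45°) = 1010 J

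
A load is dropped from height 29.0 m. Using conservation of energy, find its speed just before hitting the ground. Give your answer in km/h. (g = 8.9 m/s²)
mgh = ½mv² ⇒ v = √(2gh) = √(2·8.9·29.0) = 22.72 m/s = 81.79 km/h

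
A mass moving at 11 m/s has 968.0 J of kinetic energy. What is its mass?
m = 2·KE/v² = 2·968.0/(11)² = 16.0 kg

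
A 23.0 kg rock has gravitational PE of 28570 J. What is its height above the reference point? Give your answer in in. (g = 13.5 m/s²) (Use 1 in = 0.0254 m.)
h = PE/(mg) = 28570.0/(23.0·13.5) = 92.0129 m = 3623 in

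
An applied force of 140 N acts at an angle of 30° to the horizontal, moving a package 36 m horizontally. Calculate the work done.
W = F·d·cosθ = (140)(36)cos(30°) = 4365 J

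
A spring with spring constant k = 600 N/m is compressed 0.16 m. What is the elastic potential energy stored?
PE = ½kx² = ½(600)(0.16)² = 7.68 J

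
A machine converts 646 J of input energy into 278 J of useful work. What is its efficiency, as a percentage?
η = W_out/W_in = 278/646 = 43.03%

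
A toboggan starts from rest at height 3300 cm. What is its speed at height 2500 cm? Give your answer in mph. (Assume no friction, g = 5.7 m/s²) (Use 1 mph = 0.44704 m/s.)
Convert to SI: h₁−h₂ = 8.0 m
mgh₁ = mgh₂ + ½mv² ⇒ v = √(2g(h₁−h₂)) = √(2·5.7·8.0) = 9.54987 m/s = 21.36 mph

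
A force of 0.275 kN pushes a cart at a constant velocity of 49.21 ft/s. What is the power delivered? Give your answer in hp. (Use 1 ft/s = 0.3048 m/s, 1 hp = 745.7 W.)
Convert to SI: F = 275.0 N, v = 14.9992 m/s
P = Fv = (275.0)(14.9992) = 4124.78 W = 5.531 hp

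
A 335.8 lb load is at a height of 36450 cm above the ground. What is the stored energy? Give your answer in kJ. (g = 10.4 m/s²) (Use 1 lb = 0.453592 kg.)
Convert to SI: m = 152.316 kg, h = 364.5 m
PE = mgh = (152.316)(10.4)(364.5) = 577400 J = 577.4 kJ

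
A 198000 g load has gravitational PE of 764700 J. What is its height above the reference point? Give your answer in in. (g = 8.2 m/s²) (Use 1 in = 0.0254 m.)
Convert to SI: m = 198.0 kg, PE = 764700 J
h = PE/(mg) = 764700/(198.0·8.2) = 470.99 m = 18540 in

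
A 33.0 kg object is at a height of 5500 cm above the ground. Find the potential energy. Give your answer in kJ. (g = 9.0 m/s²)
Convert to SI: m = 33.0 kg, h = 55.0 m
PE = mgh = (33.0)(9.0)(55.0) = 16335.0 J = 16.34 kJ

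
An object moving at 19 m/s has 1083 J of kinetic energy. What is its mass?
m = 2·KE/v² = 2·1083/(19)² = 6.0 kg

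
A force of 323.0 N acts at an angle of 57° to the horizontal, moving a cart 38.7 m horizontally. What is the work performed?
W = F·d·cosθ = (323.0)(38.7)cos(57°) = 6808 J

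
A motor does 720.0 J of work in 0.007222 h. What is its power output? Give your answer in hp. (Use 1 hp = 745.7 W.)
Convert to SI: W = 720.0 J, t = 25.9992 s
P = W/t = 720.0/25.9992 = 27.6932 W = 0.03714 hp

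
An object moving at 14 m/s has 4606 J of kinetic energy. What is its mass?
m = 2·KE/v² = 2·4606/(14)² = 47.0 kg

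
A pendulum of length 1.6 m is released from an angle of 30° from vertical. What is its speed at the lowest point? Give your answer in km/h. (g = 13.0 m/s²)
h = L(1 − cosθ) = 1.6(1 − cos30°) = 0.214359 m
v = √(2gh) = √(2·13.0·0.214359) = 2.36079 m/s = 8.499 km/h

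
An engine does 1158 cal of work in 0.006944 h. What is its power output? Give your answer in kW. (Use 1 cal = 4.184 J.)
Convert to SI: W = 4845.07 J, t = 24.9984 s
P = W/t = 4845.07/24.9984 = 193.815 W = 0.1938 kW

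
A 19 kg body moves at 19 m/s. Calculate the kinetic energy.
KE = ½mv² = ½(19)(19)² = 3429.5 J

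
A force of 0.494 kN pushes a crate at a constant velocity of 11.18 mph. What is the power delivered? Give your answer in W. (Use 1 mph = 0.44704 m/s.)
Convert to SI: F = 494.0 N, v = 4.99791 m/s
P = Fv = (494.0)(4.99791) = 2469 W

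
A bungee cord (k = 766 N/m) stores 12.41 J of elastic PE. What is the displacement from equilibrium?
x = √(2·PE/k) = √(2·12.41/766) = 0.18 m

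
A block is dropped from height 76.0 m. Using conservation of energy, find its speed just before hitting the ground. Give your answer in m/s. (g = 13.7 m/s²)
mgh = ½mv² ⇒ v = √(2gh) = √(2·13.7·76.0) = 45.63 m/s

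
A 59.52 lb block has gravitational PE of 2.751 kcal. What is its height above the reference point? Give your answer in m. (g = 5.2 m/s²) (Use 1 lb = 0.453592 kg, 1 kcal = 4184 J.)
Convert to SI: m = 26.9978 kg, PE = 11510.2 J
h = PE/(mg) = 11510.2/(26.9978·5.2) = 81.99 m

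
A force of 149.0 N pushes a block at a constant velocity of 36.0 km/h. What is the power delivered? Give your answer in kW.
Convert to SI: F = 149.0 N, v = 10.0 m/s
P = Fv = (149.0)(10.0) = 1490.0 W = 1.49 kW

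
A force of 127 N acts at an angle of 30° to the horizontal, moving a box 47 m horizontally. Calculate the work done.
W = F·d·cosθ = (127)(47)cos(30°) = 5169 J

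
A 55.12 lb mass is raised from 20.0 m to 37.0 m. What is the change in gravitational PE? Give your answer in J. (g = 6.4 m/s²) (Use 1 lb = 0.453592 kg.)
Convert to SI: m = 25.002 kg, Δh = 17.0 m
ΔPE = mgΔh = (25.002)(6.4)(17.0) = 2720 J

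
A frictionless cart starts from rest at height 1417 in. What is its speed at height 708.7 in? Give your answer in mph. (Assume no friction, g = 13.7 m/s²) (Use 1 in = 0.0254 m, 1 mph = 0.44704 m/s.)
Convert to SI: h₁−h₂ = 17.9908 m
mgh₁ = mgh₂ + ½mv² ⇒ v = √(2g(h₁−h₂)) = √(2·13.7·17.9908) = 22.2024 m/s = 49.67 mph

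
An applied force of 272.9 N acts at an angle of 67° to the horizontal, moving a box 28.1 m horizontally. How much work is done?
W = F·d·cosθ = (272.9)(28.1)cos(67°) = 2996 J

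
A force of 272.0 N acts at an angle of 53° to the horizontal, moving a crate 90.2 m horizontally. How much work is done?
W = F·d·cosθ = (272.0)(90.2)cos(53°) = 14770 J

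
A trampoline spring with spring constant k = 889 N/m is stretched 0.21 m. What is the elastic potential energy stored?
PE = ½kx² = ½(889)(0.21)² = 19.6 J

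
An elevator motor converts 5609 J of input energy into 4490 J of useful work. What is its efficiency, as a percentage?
η = W_out/W_in = 4490/5609 = 80.05%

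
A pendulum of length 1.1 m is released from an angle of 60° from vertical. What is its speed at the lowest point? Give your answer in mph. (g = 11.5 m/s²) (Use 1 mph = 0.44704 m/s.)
h = L(1 − cosθ) = 1.1(1 − cos60°) = 0.55 m
v = √(2gh) = √(2·11.5·0.55) = 3.55668 m/s = 7.956 mph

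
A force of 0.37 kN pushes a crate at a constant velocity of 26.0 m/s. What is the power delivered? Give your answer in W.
Convert to SI: F = 370.0 N, v = 26.0 m/s
P = Fv = (370.0)(26.0) = 9620 W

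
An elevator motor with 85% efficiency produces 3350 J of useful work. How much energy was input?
W_in = W_out/η = 3350/0.85 = 3941 J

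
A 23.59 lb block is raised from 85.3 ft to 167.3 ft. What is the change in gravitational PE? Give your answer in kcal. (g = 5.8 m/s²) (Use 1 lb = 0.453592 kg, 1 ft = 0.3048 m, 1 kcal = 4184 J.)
Convert to SI: m = 10.7002 kg, Δh = 24.9936 m
ΔPE = mgΔh = (10.7002)(5.8)(24.9936) = 1551.14 J = 0.3707 kcal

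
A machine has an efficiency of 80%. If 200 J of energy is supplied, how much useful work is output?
W_out = η·W_in = 0.8·200 = 160.0 J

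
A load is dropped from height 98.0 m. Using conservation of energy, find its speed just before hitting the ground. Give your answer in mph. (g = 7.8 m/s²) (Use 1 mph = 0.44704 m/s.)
mgh = ½mv² ⇒ v = √(2gh) = √(2·7.8·98.0) = 39.0999 m/s = 87.46 mph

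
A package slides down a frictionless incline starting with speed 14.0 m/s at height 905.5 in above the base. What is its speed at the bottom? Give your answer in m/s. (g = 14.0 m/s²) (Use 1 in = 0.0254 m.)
Convert to SI: v₀ = 14.0 m/s, h = 22.9997 m
½mv₀² + mgh = ½mv² ⇒ v = √(v₀² + 2gh) = √(14.0² + 2·14.0·22.9997) = 28.98 m/s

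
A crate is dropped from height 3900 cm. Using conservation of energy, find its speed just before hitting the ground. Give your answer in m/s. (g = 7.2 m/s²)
Convert to SI: h = 39.0 m
mgh = ½mv² ⇒ v = √(2gh) = √(2·7.2·39.0) = 23.7 m/s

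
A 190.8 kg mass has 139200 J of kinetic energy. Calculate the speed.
v = √(2·KE/m) = √(2·139200/190.8) = 38.2 m/s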